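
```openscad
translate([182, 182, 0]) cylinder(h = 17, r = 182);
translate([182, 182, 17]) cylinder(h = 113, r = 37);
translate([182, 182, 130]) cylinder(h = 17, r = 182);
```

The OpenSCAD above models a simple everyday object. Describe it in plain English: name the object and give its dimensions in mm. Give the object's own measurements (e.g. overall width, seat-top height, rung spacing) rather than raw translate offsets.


A spool: two coaxial disc flanges of radius 182 mm and thickness 17 mm, joined by a core cylinder of radius 37 mm and height 113 mm. The lower flange rests on z = 0 and the three cylinders share a vertical axis.


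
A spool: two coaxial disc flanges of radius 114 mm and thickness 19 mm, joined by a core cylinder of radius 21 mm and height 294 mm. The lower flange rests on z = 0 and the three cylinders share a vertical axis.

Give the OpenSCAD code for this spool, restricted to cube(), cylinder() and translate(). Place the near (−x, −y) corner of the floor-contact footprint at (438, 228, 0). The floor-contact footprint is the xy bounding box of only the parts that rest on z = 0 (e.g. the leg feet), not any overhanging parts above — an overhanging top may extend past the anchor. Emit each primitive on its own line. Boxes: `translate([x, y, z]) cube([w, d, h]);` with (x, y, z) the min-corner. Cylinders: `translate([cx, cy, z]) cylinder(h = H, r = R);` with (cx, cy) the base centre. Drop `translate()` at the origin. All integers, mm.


translate([552, 342, 0]) cylinder(h = 19, r = 114);
translate([552, 342, 19]) cylinder(h = 294, r = 21);
translate([552, 342, 313]) cylinder(h = 19, r = 114);


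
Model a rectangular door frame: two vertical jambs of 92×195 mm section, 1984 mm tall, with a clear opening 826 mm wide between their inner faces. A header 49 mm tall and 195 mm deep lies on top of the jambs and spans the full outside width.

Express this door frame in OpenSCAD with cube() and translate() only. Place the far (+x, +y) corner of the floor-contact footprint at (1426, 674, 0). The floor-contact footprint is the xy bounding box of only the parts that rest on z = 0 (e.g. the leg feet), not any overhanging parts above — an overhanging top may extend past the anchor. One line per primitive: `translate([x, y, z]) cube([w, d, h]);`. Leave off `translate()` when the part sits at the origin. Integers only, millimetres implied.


translate([416, 479, 0]) cube([92, 195, 1984]);
translate([1334, 479, 0]) cube([92, 195, 1984]);
translate([416, 479, 1984]) cube([1010, 195, 49]);


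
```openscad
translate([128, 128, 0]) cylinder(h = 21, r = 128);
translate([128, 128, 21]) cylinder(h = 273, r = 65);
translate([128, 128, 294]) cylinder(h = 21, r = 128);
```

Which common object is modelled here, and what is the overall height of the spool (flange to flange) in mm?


A spool. The overall height is 315 mm.

Three coaxial cylinders, large–small–large — a spool. Two 21 mm flanges and a 273 mm core give 21 + 273 + 21 = 315 mm.


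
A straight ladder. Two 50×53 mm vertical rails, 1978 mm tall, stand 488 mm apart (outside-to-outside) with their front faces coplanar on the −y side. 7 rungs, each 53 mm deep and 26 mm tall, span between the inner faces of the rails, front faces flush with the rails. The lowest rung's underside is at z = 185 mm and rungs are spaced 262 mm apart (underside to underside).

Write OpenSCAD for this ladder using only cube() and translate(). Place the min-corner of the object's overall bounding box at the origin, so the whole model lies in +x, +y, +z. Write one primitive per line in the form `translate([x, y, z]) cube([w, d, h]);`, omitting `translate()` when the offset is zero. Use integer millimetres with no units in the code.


cube([50, 53, 1978]);
translate([438, 0, 0]) cube([50, 53, 1978]);
translate([50, 0, 185]) cube([388, 53, 26]);
translate([50, 0, 447]) cube([388, 53, 26]);
translate([50, 0, 709]) cube([388, 53, 26]);
translate([50, 0, 971]) cube([388, 53, 26]);
translate([50, 0, 1233]) cube([388, 53, 26]);
translate([50, 0, 1495]) cube([388, 53, 26]);
translate([50, 0, 1757]) cube([388, 53, 26]);


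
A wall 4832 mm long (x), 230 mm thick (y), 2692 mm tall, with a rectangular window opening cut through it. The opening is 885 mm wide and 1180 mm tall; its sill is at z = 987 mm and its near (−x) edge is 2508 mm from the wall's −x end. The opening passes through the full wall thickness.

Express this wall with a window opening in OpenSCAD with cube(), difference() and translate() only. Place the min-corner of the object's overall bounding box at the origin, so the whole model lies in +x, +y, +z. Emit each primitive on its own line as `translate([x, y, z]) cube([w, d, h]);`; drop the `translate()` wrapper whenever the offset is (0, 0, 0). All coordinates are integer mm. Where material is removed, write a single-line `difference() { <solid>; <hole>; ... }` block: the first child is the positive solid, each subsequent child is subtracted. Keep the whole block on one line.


difference() { cube([4832, 230, 2692]); translate([2508, 0, 987]) cube([885, 230, 1180]); }


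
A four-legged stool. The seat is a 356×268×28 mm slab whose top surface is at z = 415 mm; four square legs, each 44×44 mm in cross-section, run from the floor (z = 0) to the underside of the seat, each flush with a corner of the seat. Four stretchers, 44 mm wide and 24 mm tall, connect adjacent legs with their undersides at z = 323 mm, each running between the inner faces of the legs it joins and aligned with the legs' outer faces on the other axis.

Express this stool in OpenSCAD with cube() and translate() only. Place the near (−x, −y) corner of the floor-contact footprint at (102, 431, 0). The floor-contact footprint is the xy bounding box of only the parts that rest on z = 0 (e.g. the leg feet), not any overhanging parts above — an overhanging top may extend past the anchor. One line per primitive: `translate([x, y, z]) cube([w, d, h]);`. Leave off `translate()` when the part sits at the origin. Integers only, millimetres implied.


translate([102, 431, 387]) cube([356, 268, 28]);
translate([102, 431, 0]) cube([44, 44, 387]);
translate([414, 431, 0]) cube([44, 44, 387]);
translate([102, 655, 0]) cube([44, 44, 387]);
translate([414, 655, 0]) cube([44, 44, 387]);
translate([146, 431, 323]) cube([268, 44, 24]);
translate([146, 655, 323]) cube([268, 44, 24]);
translate([102, 475, 323]) cube([44, 180, 24]);
translate([414, 475, 323]) cube([44, 180, 24]);


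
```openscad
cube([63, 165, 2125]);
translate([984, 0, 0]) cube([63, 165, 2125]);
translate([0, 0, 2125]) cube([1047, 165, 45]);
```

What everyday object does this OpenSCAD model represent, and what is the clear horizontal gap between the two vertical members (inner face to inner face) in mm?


A door frame. The clear opening width is 921 mm.

Two 2125 mm tall posts with a header on top — a door frame. The left jamb is 63 mm wide at x = 0; the right jamb starts at x = 984. The clear opening is 984 − 63 = 921 mm.


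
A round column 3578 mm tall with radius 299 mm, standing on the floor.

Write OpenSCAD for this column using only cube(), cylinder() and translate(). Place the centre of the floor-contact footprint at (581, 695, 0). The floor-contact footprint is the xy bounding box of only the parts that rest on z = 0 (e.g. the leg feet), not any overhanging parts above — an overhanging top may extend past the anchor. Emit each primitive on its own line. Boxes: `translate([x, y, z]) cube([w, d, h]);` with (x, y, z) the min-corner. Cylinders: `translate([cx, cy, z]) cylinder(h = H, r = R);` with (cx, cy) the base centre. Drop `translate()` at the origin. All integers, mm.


translate([581, 695, 0]) cylinder(h = 3578, r = 299);


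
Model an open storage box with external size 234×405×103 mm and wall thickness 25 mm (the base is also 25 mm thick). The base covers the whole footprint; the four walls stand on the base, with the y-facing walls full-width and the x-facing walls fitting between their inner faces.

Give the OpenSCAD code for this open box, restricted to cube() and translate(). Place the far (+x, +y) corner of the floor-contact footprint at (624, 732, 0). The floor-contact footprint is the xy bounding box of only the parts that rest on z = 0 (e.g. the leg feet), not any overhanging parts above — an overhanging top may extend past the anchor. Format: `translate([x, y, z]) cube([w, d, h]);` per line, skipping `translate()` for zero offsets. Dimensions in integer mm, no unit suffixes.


translate([390, 327, 0]) cube([234, 405, 25]);
translate([390, 327, 25]) cube([234, 25, 78]);
translate([390, 707, 25]) cube([234, 25, 78]);
translate([390, 352, 25]) cube([25, 355, 78]);
translate([599, 352, 25]) cube([25, 355, 78]);


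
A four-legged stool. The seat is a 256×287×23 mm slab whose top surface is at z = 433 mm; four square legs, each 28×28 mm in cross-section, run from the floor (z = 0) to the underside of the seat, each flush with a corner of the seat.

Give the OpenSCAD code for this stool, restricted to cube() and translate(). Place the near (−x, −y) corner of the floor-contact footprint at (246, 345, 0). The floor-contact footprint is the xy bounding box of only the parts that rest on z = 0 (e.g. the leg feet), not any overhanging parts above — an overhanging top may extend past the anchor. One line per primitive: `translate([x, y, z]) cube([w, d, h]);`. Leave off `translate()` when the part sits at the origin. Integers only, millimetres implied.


translate([246, 345, 410]) cube([256, 287, 23]);
translate([246, 345, 0]) cube([28, 28, 410]);
translate([474, 345, 0]) cube([28, 28, 410]);
translate([246, 604, 0]) cube([28, 28, 410]);
translate([474, 604, 0]) cube([28, 28, 410]);


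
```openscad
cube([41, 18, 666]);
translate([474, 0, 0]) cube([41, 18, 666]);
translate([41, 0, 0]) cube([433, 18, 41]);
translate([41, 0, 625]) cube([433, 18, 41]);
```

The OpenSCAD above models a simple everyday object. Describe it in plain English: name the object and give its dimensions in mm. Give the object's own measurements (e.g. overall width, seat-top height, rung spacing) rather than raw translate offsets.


A rectangular picture frame lying in the x–z plane (depth along y). The opening is 433 mm wide (x) by 584 mm tall (z), surrounded by a border 41 mm wide on all four sides. The frame is 18 mm deep and is made of two full-height vertical stiles with two horizontal rails fitted between them.


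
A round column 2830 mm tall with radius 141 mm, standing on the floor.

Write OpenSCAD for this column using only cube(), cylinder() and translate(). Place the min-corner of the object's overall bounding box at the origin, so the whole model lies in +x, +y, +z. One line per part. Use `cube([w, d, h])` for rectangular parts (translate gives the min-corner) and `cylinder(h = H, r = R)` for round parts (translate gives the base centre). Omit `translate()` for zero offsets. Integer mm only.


translate([141, 141, 0]) cylinder(h = 2830, r = 141);


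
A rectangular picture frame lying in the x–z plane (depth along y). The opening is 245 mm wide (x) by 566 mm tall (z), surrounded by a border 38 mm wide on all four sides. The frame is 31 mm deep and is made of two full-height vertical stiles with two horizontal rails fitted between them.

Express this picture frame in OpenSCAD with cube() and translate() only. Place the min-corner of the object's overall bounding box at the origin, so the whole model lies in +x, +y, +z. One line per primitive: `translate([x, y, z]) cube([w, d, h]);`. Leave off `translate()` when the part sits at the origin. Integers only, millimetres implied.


cube([38, 31, 642]);
translate([283, 0, 0]) cube([38, 31, 642]);
translate([38, 0, 0]) cube([245, 31, 38]);
translate([38, 0, 604]) cube([245, 31, 38]);


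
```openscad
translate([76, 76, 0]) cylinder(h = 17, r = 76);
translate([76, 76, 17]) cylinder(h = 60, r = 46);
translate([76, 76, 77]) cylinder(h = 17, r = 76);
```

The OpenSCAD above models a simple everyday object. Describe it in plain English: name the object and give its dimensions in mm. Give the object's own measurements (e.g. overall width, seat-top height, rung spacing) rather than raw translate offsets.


A spool: two coaxial disc flanges of radius 76 mm and thickness 17 mm, joined by a core cylinder of radius 46 mm and height 60 mm. The lower flange rests on z = 0 and the three cylinders share a vertical axis.


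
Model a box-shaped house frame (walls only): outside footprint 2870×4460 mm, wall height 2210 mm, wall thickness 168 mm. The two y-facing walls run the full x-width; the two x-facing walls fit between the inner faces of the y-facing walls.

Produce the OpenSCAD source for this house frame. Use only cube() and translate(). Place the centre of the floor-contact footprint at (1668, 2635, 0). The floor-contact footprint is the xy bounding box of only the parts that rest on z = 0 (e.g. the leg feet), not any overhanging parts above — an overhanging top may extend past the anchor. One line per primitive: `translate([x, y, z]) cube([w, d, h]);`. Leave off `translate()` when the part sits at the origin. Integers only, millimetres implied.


translate([233, 405, 0]) cube([2870, 168, 2210]);
translate([233, 4697, 0]) cube([2870, 168, 2210]);
translate([233, 573, 0]) cube([168, 4124, 2210]);
translate([2935, 573, 0]) cube([168, 4124, 2210]);


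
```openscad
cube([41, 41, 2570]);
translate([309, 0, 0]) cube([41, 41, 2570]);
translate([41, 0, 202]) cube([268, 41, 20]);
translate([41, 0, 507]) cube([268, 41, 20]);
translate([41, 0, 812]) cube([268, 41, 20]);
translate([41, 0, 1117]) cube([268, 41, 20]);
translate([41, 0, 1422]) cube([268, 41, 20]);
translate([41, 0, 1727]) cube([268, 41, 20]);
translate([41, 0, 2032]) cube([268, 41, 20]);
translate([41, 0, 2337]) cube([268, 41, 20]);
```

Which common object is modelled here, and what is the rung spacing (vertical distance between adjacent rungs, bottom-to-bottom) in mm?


A ladder. The rung spacing is 305 mm.

Two tall 41×41 posts with 8 short bars between them — a ladder. Adjacent rungs sit at z = 202 and z = 507, so the spacing is 507 − 202 = 305 mm.


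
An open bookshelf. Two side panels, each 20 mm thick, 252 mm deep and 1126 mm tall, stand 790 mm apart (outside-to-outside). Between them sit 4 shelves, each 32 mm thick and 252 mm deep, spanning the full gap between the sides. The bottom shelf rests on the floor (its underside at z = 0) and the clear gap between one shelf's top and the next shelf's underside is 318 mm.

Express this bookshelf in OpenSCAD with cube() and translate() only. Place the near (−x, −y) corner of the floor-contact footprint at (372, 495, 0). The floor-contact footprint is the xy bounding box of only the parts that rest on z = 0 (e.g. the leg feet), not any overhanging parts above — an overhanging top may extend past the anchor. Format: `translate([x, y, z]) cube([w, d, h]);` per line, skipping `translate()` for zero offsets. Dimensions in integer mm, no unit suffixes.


translate([372, 495, 0]) cube([20, 252, 1126]);
translate([1142, 495, 0]) cube([20, 252, 1126]);
translate([392, 495, 0]) cube([750, 252, 32]);
translate([392, 495, 350]) cube([750, 252, 32]);
translate([392, 495, 700]) cube([750, 252, 32]);
translate([392, 495, 1050]) cube([750, 252, 32]);


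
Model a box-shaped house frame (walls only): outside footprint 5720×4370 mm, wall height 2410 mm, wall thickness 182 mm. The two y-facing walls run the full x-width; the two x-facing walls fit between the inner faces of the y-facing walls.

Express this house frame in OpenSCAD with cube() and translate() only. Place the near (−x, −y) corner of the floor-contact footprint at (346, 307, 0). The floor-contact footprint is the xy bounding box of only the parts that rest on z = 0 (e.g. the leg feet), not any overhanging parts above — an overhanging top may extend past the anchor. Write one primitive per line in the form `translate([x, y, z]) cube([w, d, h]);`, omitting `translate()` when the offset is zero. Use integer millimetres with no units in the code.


translate([346, 307, 0]) cube([5720, 182, 2410]);
translate([346, 4495, 0]) cube([5720, 182, 2410]);
translate([346, 489, 0]) cube([182, 4006, 2410]);
translate([5884, 489, 0]) cube([182, 4006, 2410]);


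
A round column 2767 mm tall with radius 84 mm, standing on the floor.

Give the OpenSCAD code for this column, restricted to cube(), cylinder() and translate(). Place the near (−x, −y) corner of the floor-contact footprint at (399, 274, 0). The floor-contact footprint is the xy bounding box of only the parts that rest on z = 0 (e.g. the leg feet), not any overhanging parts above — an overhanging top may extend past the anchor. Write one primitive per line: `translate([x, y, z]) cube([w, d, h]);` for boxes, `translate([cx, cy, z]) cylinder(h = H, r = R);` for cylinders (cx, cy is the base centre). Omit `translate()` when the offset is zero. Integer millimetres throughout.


translate([483, 358, 0]) cylinder(h = 2767, r = 84);


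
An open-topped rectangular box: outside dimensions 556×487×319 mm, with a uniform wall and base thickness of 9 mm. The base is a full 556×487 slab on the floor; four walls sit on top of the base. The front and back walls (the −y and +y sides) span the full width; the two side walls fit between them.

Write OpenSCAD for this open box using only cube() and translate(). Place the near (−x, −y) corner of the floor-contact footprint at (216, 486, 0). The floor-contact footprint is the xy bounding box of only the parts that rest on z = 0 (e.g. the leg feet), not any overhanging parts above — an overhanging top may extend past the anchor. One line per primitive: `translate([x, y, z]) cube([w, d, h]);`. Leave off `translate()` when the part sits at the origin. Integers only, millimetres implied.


translate([216, 486, 0]) cube([556, 487, 9]);
translate([216, 486, 9]) cube([556, 9, 310]);
translate([216, 964, 9]) cube([556, 9, 310]);
translate([216, 495, 9]) cube([9, 469, 310]);
translate([763, 495, 9]) cube([9, 469, 310]);


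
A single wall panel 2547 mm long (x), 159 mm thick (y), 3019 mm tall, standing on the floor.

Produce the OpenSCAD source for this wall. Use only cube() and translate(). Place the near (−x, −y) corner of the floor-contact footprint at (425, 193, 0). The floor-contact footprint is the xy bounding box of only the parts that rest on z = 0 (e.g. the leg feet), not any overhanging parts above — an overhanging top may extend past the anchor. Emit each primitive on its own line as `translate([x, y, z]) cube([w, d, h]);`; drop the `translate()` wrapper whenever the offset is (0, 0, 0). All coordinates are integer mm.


translate([425, 193, 0]) cube([2547, 159, 3019]);


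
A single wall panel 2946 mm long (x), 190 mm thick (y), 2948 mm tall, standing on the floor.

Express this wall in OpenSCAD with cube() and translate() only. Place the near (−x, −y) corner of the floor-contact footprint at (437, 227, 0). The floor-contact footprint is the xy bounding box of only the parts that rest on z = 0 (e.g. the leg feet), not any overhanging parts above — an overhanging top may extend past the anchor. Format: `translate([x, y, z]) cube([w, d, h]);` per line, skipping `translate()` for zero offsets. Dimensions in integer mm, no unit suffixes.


translate([437, 227, 0]) cube([2946, 190, 2948]);


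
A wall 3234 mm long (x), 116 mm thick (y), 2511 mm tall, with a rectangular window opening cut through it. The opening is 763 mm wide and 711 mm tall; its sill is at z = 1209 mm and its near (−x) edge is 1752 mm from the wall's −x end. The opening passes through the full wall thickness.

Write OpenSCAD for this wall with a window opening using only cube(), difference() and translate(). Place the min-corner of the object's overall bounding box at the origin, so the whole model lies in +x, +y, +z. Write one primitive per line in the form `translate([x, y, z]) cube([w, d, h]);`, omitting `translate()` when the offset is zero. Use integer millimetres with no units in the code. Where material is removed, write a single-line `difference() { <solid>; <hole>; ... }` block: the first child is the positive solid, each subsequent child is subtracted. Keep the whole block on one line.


difference() { cube([3234, 116, 2511]); translate([1752, 0, 1209]) cube([763, 116, 711]); }


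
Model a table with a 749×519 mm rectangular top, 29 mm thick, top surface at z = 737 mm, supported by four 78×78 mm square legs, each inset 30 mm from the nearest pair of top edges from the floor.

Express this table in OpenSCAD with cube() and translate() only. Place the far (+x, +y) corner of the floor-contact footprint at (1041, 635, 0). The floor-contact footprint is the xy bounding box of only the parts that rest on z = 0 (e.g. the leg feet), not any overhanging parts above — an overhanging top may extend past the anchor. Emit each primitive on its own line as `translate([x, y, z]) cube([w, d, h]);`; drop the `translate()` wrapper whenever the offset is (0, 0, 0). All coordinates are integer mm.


translate([322, 146, 708]) cube([749, 519, 29]);
translate([352, 176, 0]) cube([78, 78, 708]);
translate([963, 176, 0]) cube([78, 78, 708]);
translate([352, 557, 0]) cube([78, 78, 708]);
translate([963, 557, 0]) cube([78, 78, 708]);


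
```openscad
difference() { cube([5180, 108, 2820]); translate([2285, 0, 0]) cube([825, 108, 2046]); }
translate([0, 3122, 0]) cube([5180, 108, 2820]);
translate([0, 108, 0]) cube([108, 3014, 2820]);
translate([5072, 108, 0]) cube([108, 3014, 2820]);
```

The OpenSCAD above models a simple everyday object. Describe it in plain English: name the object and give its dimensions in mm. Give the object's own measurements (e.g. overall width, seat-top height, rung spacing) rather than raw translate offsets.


A single room: four walls, each 2820 mm tall and 108 mm thick, enclosing an outside footprint 5180×3230 mm (x × y), no floor or roof. The front and back walls (−y and +y sides) run the full x-width; the side walls fit between their inner faces. A door opening 825 mm wide and 2046 mm tall is cut through the front wall from the floor up, its −x edge 2285 mm from the wall's −x end.


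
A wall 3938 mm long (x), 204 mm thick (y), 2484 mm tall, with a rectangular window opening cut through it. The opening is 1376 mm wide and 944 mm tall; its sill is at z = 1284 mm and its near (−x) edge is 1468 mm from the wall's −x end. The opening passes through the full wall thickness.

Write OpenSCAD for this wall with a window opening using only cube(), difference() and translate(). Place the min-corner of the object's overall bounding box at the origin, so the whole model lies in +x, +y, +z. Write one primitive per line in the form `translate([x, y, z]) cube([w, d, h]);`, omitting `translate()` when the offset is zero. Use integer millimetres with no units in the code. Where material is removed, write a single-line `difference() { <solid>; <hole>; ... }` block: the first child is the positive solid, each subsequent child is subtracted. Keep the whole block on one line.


difference() { cube([3938, 204, 2484]); translate([1468, 0, 1284]) cube([1376, 204, 944]); }


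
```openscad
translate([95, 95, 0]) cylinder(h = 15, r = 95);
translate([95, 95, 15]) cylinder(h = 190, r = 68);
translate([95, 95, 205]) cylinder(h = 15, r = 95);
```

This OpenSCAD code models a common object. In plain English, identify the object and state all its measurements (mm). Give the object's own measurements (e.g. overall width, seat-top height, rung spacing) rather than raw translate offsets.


A spool: two coaxial disc flanges of radius 95 mm and thickness 15 mm, joined by a core cylinder of radius 68 mm and height 190 mm. The lower flange rests on z = 0 and the three cylinders share a vertical axis.


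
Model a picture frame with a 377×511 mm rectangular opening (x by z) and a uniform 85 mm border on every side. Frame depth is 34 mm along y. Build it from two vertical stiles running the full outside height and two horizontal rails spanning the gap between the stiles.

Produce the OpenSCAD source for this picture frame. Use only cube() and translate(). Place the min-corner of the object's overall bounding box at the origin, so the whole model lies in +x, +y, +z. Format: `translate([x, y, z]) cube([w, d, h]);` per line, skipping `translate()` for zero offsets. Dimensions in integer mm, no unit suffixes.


cube([85, 34, 681]);
translate([462, 0, 0]) cube([85, 34, 681]);
translate([85, 0, 0]) cube([377, 34, 85]);
translate([85, 0, 596]) cube([377, 34, 85]);


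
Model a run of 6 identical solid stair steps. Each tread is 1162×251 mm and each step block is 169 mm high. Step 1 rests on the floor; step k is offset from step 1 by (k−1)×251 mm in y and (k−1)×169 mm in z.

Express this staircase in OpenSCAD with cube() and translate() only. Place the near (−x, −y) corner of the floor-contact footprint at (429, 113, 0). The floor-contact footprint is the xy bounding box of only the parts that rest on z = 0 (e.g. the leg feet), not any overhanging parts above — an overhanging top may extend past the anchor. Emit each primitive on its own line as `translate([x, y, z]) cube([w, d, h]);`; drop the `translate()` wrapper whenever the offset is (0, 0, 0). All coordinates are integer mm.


translate([429, 113, 0]) cube([1162, 251, 169]);
translate([429, 364, 169]) cube([1162, 251, 169]);
translate([429, 615, 338]) cube([1162, 251, 169]);
translate([429, 866, 507]) cube([1162, 251, 169]);
translate([429, 1117, 676]) cube([1162, 251, 169]);
translate([429, 1368, 845]) cube([1162, 251, 169]);


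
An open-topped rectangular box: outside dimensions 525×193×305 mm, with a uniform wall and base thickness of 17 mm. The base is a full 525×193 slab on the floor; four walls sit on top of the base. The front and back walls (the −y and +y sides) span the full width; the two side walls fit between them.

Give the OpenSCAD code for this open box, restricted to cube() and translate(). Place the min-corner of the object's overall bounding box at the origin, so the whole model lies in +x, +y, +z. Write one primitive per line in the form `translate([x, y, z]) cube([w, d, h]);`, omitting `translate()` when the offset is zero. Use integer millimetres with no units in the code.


cube([525, 193, 17]);
translate([0, 0, 17]) cube([525, 17, 288]);
translate([0, 176, 17]) cube([525, 17, 288]);
translate([0, 17, 17]) cube([17, 159, 288]);
translate([508, 17, 17]) cube([17, 159, 288]);


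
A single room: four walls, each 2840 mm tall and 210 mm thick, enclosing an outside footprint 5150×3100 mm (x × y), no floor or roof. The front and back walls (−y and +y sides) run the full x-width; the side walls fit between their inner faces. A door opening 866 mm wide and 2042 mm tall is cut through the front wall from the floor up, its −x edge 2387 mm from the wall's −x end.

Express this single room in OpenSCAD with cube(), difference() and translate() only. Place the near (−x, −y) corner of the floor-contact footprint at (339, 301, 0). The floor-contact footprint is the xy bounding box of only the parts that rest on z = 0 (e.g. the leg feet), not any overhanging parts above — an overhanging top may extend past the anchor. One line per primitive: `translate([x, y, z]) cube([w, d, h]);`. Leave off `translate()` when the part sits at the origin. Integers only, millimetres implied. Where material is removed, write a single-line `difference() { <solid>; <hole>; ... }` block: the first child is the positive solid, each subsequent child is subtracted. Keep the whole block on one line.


difference() { translate([339, 301, 0]) cube([5150, 210, 2840]); translate([2726, 301, 0]) cube([866, 210, 2042]); }
translate([339, 3191, 0]) cube([5150, 210, 2840]);
translate([339, 511, 0]) cube([210, 2680, 2840]);
translate([5279, 511, 0]) cube([210, 2680, 2840]);


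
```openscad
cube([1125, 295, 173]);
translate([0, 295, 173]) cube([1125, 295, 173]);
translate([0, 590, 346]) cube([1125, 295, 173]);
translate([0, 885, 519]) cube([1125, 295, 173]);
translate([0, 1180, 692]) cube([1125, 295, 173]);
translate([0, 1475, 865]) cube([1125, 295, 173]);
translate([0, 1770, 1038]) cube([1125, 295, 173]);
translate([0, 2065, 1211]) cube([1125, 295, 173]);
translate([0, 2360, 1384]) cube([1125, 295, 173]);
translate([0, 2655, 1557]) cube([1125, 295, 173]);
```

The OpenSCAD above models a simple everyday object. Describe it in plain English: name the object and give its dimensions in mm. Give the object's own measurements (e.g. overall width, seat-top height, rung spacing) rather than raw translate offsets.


A straight staircase of 10 solid steps. Each step is 1125 mm wide (x), 295 mm deep (y, the going) and 173 mm tall (the rise). The first step rests on the floor; each subsequent step sits one going further in +y and one rise higher in +z, directly behind and above the previous step with no overlap.


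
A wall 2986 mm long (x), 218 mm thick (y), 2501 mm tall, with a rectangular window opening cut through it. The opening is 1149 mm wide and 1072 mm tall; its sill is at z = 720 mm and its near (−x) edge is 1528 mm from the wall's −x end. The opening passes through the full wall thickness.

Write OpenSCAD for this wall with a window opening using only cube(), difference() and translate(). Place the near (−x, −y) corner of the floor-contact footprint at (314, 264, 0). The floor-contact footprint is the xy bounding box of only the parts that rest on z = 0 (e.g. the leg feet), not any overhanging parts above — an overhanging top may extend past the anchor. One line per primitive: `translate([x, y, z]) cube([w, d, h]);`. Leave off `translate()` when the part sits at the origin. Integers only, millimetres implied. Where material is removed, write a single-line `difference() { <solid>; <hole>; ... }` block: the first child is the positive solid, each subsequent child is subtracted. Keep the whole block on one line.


difference() { translate([314, 264, 0]) cube([2986, 218, 2501]); translate([1842, 264, 720]) cube([1149, 218, 1072]); }


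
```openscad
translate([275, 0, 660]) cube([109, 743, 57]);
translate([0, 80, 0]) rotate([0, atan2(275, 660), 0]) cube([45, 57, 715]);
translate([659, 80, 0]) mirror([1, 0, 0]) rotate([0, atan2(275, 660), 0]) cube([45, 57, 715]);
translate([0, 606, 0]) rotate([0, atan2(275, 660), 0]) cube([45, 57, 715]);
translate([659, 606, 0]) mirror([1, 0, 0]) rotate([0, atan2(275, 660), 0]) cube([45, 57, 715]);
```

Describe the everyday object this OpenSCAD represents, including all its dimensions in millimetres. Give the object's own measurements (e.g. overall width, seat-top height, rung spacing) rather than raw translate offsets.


A sawhorse. A 109×743×57 mm beam (x, y, z) sits on two A-frame leg pairs. Each pair is two raked legs of 45×57 mm section (57 mm along y) splaying symmetrically in x. Each leg rises 660 mm vertically over 275 mm of horizontal reach and is 715 mm long along its own axis. Every leg's outer bottom edge rests on the floor and its outer top edge meets a bottom edge of the beam — the left legs (tilting toward +x) meet the beam's −x bottom edge, the right legs (their mirror images, tilting toward −x) meet its +x bottom edge — so the leg tops tuck under the beam, the beam's underside is 660 mm above the floor, and the feet are 659 mm apart outside-to-outside with the beam centred between them. The two leg pairs are set in 80 mm from either end of the beam.


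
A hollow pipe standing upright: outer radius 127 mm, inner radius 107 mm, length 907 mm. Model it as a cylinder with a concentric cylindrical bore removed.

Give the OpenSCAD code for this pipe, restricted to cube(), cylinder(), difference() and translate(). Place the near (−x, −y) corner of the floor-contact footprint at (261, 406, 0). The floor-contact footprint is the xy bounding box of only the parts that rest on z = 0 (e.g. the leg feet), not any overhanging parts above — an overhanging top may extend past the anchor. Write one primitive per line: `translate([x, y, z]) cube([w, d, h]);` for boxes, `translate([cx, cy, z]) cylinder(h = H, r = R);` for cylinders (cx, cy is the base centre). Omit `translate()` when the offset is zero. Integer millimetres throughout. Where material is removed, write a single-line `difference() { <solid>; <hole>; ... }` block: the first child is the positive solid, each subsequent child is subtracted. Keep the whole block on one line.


difference() { translate([388, 533, 0]) cylinder(h = 907, r = 127); translate([388, 533, 0]) cylinder(h = 907, r = 107); }


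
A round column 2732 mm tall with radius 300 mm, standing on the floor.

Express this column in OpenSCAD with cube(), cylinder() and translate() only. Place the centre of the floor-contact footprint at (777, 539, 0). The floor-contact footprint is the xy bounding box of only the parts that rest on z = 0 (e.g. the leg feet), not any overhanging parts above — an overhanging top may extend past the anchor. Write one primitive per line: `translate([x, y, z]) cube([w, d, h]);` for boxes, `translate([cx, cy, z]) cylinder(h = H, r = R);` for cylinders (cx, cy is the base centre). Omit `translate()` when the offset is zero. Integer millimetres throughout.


translate([777, 539, 0]) cylinder(h = 2732, r = 300);


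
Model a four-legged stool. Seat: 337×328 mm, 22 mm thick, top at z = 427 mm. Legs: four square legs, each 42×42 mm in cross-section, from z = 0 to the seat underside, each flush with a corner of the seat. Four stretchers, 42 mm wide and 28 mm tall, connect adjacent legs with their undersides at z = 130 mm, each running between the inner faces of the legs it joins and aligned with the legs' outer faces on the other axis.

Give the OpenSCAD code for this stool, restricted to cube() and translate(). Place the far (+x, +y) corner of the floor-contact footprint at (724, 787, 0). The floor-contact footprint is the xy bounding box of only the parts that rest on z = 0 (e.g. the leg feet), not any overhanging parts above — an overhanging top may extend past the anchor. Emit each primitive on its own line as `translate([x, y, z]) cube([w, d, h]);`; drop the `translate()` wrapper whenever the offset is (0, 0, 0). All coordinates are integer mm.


translate([387, 459, 405]) cube([337, 328, 22]);
translate([387, 459, 0]) cube([42, 42, 405]);
translate([682, 459, 0]) cube([42, 42, 405]);
translate([387, 745, 0]) cube([42, 42, 405]);
translate([682, 745, 0]) cube([42, 42, 405]);
translate([429, 459, 130]) cube([253, 42, 28]);
translate([429, 745, 130]) cube([253, 42, 28]);
translate([387, 501, 130]) cube([42, 244, 28]);
translate([682, 501, 130]) cube([42, 244, 28]);


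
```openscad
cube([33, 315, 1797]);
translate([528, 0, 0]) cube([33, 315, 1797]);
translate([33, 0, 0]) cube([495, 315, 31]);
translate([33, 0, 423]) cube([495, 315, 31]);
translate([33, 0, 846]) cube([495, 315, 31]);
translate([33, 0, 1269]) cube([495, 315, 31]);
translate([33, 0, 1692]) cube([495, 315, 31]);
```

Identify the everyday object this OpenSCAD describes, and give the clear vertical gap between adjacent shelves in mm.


A bookshelf. The clear shelf gap is 392 mm.

Two tall side panels with 5 horizontal boards between them — a bookshelf. The first two shelf undersides are at z = 0 and z = 423; with shelf thickness 31, the clear gap is 423 − 0 − 31 = 392 mm.


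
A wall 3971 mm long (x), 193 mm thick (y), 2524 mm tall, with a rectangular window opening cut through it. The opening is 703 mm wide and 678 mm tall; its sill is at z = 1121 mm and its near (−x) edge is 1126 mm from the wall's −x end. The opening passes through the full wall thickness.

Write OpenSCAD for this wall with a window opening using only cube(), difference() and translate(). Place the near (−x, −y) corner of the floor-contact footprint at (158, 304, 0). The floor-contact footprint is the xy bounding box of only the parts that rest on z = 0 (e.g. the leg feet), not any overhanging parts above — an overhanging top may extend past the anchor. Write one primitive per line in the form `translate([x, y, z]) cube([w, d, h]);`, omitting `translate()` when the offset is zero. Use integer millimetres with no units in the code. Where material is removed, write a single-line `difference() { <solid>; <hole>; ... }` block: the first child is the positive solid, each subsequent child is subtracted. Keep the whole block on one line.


difference() { translate([158, 304, 0]) cube([3971, 193, 2524]); translate([1284, 304, 1121]) cube([703, 193, 678]); }


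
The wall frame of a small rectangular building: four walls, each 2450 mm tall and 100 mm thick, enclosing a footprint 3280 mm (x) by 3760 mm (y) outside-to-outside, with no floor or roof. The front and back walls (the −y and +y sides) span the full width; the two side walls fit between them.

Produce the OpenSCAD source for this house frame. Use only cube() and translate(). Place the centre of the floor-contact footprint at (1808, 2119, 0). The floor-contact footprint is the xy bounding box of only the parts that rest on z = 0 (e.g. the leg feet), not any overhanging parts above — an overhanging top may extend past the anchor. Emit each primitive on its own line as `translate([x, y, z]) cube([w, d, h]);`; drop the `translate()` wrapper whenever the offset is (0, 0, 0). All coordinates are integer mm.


translate([168, 239, 0]) cube([3280, 100, 2450]);
translate([168, 3899, 0]) cube([3280, 100, 2450]);
translate([168, 339, 0]) cube([100, 3560, 2450]);
translate([3348, 339, 0]) cube([100, 3560, 2450]);


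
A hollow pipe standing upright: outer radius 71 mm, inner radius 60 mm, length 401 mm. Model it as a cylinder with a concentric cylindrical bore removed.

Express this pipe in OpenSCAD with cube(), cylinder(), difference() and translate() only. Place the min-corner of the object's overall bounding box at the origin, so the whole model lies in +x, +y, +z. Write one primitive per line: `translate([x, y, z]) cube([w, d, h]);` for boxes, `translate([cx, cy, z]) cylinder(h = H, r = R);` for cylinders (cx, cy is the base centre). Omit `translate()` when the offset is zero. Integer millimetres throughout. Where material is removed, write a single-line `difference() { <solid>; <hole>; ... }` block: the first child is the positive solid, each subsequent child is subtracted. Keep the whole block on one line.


difference() { translate([71, 71, 0]) cylinder(h = 401, r = 71); translate([71, 71, 0]) cylinder(h = 401, r = 60); }


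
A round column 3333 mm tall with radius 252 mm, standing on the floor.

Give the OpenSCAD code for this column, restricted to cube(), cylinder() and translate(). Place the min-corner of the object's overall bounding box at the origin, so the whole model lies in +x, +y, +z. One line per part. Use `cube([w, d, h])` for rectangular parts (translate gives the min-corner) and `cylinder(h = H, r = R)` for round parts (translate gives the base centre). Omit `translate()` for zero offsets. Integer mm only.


translate([252, 252, 0]) cylinder(h = 3333, r = 252);


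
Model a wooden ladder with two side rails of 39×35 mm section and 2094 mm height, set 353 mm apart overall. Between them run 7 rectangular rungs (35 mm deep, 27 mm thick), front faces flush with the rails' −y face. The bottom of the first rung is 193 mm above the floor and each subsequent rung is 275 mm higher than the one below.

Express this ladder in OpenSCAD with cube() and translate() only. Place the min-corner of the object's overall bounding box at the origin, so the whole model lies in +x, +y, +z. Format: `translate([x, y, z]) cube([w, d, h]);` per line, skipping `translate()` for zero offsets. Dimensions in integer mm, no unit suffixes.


cube([39, 35, 2094]);
translate([314, 0, 0]) cube([39, 35, 2094]);
translate([39, 0, 193]) cube([275, 35, 27]);
translate([39, 0, 468]) cube([275, 35, 27]);
translate([39, 0, 743]) cube([275, 35, 27]);
translate([39, 0, 1018]) cube([275, 35, 27]);
translate([39, 0, 1293]) cube([275, 35, 27]);
translate([39, 0, 1568]) cube([275, 35, 27]);
translate([39, 0, 1843]) cube([275, 35, 27]);


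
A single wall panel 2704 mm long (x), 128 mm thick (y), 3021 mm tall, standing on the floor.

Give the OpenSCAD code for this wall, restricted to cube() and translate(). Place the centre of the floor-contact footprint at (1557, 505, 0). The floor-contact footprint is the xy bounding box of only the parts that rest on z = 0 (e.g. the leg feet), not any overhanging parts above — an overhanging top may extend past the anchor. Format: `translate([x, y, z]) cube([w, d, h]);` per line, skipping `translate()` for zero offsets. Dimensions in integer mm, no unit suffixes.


translate([205, 441, 0]) cube([2704, 128, 3021]);
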